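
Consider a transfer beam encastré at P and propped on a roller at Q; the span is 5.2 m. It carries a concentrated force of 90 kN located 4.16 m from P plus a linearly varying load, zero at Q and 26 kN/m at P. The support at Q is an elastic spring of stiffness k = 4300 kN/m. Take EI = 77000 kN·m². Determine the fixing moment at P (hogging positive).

M_P = 202.3 kN·m

Remove the prop at Q; the released (primary) structure is a cantilever built in at P.
Free-end deflection of the primary structure under the applied loading (downward +):
  point load 90 at a = 4.16: Pa²(3L − a)/(6EI) = 2970/EI
  triangular load, peak 26 at the fixed end: w₀L⁴/(30EI) = 633.7/EI
  δ_0 = 3603/EI
Tip deflection under a unit load at Q: L³/(3EI) = 46.87/EI.
With EI = 77000 kN·m²: δ_0 = 0.046796 m and δ_{QQ} = 0.000609 m/kN.
Compatibility — the spring shortens by R_Q/k under the reaction it provides: δ_0 − R_Q·δ_{QQ} = R_Q/k. With 1/k = 0.000233 m/kN, R_Q = δ_0 / (δ_{QQ} + 1/k) = 0.046796 / (0.000609 + 0.000233) = 55.63 kN.
Moment equilibrium about P: M_P = Σ(load moments about P) − R_Q·L = 491.6 − 55.63×5.2 = 202.3 kN·m.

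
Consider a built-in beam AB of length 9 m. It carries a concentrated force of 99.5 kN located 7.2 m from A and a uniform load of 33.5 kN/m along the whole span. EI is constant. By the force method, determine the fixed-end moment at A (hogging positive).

M_A = 254.8 kN·m

Take the two fixed-end moments M_A, M_B as redundants; the released structure is the simple span AB.
End rotations of the released simple span under the applied load (×1/EI):
  at A: point load 99.5 at a = 7.2: Pab(L + b)/(6LEI) = 257.9/EI
  at B: point load 99.5 at a = 7.2: Pab(L + a)/(6LEI) = 386.9/EI
  at A: UDL 33.5: wL³/(24EI) = 1018/EI
  at B: UDL 33.5: wL³/(24EI) = 1018/EI
  θ_A0 = 1275/EI,  θ_B0 = 1404/EI
Flexibility coefficients: a unit moment at one end gives L/(3EI) there and L/(6EI) at the far end, so f₁₁ = f₂₂ = 3/EI and f₁₂ = f₂₁ = 1.5/EI.
Compatibility — zero rotation at each built-in end:
  3 M_A + 1.5 M_B = 1275
  1.5 M_A + 3 M_B = 1404
Solving the pair gives M_A = 254.8 kN·m and M_B = 340.7 kN·m (hogging).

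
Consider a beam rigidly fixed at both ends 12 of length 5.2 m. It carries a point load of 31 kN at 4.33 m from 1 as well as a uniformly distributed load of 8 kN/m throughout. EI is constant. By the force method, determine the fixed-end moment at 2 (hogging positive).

M_2 = 36.73 kN·m

Release both end moments; the primary structure is a simply-supported span 12 with redundants M_1 and M_2.
On the primary (simply-supported) span, the end slopes from the loading are:
  at 1: point load 31 at a = 4.33: Pab(L + b)/(6LEI) = 22.72/EI
  at 2: point load 31 at a = 4.33: Pab(L + a)/(6LEI) = 35.67/EI
  at 1: UDL 8: wL³/(24EI) = 46.87/EI
  at 2: UDL 8: wL³/(24EI) = 46.87/EI
  θ_10 = 69.59/EI,  θ_20 = 82.54/EI
Flexibility coefficients: a unit moment at one end gives L/(3EI) there and L/(6EI) at the far end, so f₁₁ = f₂₂ = 1.733/EI and f₁₂ = f₂₁ = 0.8667/EI.
Compatibility — zero rotation at each built-in end:
  1.733 M_1 + 0.8667 M_2 = 69.59
  0.8667 M_1 + 1.733 M_2 = 82.54
Solving the pair gives M_1 = 21.78 kN·m and M_2 = 36.73 kN·m (hogging).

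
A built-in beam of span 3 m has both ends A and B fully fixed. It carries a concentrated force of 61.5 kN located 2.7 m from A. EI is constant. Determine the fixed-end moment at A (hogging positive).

Release both end moments; the primary structure is a simply-supported span AB with redundants M_A and M_B.
End rotations of the released simple span under the applied load (×1/EI):
  at A: point load 61.5 at a = 2.7: Pab(L + b)/(6LEI) = 9.133/EI
  at B: point load 61.5 at a = 2.7: Pab(L + a)/(6LEI) = 15.77/EI
  θ_A0 = 9.133/EI,  θ_B0 = 15.77/EI
Flexibility coefficients: a unit moment at one end gives L/(3EI) there and L/(6EI) at the far end, so f₁₁ = f₂₂ = 1/EI and f₁₂ = f₂₁ = 0.5/EI.
Compatibility — zero rotation at each built-in end:
  1 M_A + 0.5 M_B = 9.133
  0.5 M_A + 1 M_B = 15.77
Solving the pair gives M_A = 1.661 kN·m and M_B = 14.94 kN·m (hogging).

M_A = 1.661 kN·m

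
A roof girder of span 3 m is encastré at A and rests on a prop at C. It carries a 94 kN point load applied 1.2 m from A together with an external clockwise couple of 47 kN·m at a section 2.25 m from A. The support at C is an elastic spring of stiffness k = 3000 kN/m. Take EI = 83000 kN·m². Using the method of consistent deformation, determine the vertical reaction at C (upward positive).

R_C = 10.21 kN

Choose R_C as the redundant. The primary structure is the cantilever fixed at A.
Free-end deflection of the primary structure under the applied loading (downward +):
  point load 94 at a = 1.2: Pa²(3L − a)/(6EI) = 176/EI
  clockwise couple 47 at a = 2.25: M₀a(2L − a)/(2EI) = 198.3/EI
  δ_0 = 374.2/EI
Tip deflection under a unit load at C: L³/(3EI) = 9/EI.
With EI = 83000 kN·m²: δ_0 = 0.004509 m and δ_{CC} = 0.000108 m/kN.
Compatibility — the spring shortens by R_C/k under the reaction it provides: δ_0 − R_C·δ_{CC} = R_C/k. With 1/k = 0.000333 m/kN, R_C = δ_0 / (δ_{CC} + 1/k) = 0.004509 / (0.000108 + 0.000333) = 10.21 kN.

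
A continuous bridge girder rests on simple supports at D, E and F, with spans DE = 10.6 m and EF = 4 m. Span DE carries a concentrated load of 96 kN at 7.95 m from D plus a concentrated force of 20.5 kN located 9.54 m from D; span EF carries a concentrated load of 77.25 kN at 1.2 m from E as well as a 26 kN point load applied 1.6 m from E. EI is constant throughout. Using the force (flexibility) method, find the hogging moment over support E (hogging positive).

Take M_E as the redundant. Released structure: two simple spans DE and EF with a hinge at E.
End slopes at the hinge E, treating each span as simply supported:
  span DE: point load 96 at a = 7.95: Pab(L + a)/(6LEI) = 589.9/EI
  span DE: point load 20.5 at a = 9.54: Pab(L + a)/(6LEI) = 65.65/EI
  span EF: point load 77.25 at a = 1.2: Pab(L + b)/(6LEI) = 73.54/EI
  span EF: point load 26 at a = 1.6: Pab(L + b)/(6LEI) = 26.62/EI
  relative rotation θ_0 = (655.5 + 100.2)/EI = 755.7/EI
A unit hogging moment at E produces rotation L₁/(3EI) + L₂/(3EI) = 4.867/EI.
Compatibility: M_E·(L₁+L₂)/(3EI) = θ_0, giving M_E = 155.3 kN·m (hogging).

M_E = 155.3 kN·m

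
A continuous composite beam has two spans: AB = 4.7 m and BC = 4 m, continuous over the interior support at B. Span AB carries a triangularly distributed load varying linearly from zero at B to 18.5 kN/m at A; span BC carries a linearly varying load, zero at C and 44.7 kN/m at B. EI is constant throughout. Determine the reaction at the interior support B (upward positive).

R_B = 90.2 kN

Release continuity at B by inserting a hinge; the redundant is the internal moment M_B. The primary structure is two simply-supported spans AB and BC.
End slopes at the hinge B, treating each span as simply supported:
  span AB: triangular load, peak 18.5: 7w₀L³/(360EI) = 37.35/EI
  span BC: triangular load, peak 44.7: w₀L³/(45EI) = 63.57/EI
  relative rotation θ_0 = (37.35 + 63.57)/EI = 100.9/EI
A unit hogging moment at B produces rotation L₁/(3EI) + L₂/(3EI) = 2.9/EI.
Compatibility: M_B·(L₁+L₂)/(3EI) = θ_0, giving M_B = 34.8 kN·m (hogging).
Span AB, ΣM about A with M_B applied at B: R_B^{AB}·4.7 = 68.11 + 34.8, so R_B^{AB} = 21.9 kN and R_A = 43.48 − 21.9 = 21.58 kN.
Span BC, ΣM about C: R_B^{BC}·4 = 238.4 + 34.8, so R_B^{BC} = 68.3 kN and R_C = 89.4 − 68.3 = 21.1 kN.
R_B = 21.9 + 68.3 = 90.2 kN.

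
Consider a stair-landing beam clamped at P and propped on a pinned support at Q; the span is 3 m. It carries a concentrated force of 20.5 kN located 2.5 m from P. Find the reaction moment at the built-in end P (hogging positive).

Choose R_Q as the redundant. The primary structure is the cantilever fixed at P.
Primary-structure tip deflection at Q by superposition:
  point load 20.5 at a = 2.5: Pa²(3L − a)/(6EI) = 138.8/EI
Tip deflection under a unit load at Q: L³/(3EI) = 9/EI.
Compatibility at Q: δ_0 − R_Q·δ_{QQ} = 0, so R_Q = 138.8/9 = 15.42 kN.
Moment equilibrium about P: M_P = Σ(load moments about P) − R_Q·L = 51.25 − 15.42×3 = 4.983 kN·m.

M_P = 4.983 kN·m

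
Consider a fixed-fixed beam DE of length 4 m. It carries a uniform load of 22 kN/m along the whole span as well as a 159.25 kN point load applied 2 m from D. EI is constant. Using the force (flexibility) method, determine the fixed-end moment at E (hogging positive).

Take the two fixed-end moments M_D, M_E as redundants; the released structure is the simple span DE.
Simple-span end rotations at D and E under the given loads:
  at D: UDL 22: wL³/(24EI) = 58.67/EI
  at E: UDL 22: wL³/(24EI) = 58.67/EI
  at D: point load 159.25 at a = 2: Pab(L + b)/(6LEI) = 159.2/EI
  at E: point load 159.25 at a = 2: Pab(L + a)/(6LEI) = 159.2/EI
  θ_D0 = 217.9/EI,  θ_E0 = 217.9/EI
Flexibility coefficients: a unit moment at one end gives L/(3EI) there and L/(6EI) at the far end, so f₁₁ = f₂₂ = 1.333/EI and f₁₂ = f₂₁ = 0.6667/EI.
Compatibility — zero rotation at each built-in end:
  1.333 M_D + 0.6667 M_E = 217.9
  0.6667 M_D + 1.333 M_E = 217.9
Solving the pair gives M_D = 109 kN·m and M_E = 109 kN·m (hogging).

M_E = 109 kN·m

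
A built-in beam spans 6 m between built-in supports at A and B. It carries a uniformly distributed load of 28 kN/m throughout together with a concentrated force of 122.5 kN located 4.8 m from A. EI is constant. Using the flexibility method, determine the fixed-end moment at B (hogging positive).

M_B = 178.1 kN·m

Take the two fixed-end moments M_A, M_B as redundants; the released structure is the simple span AB.
End rotations of the released simple span under the applied load (×1/EI):
  at A: UDL 28: wL³/(24EI) = 252/EI
  at B: UDL 28: wL³/(24EI) = 252/EI
  at A: point load 122.5 at a = 4.8: Pab(L + b)/(6LEI) = 141.1/EI
  at B: point load 122.5 at a = 4.8: Pab(L + a)/(6LEI) = 211.7/EI
  θ_A0 = 393.1/EI,  θ_B0 = 463.7/EI
Flexibility coefficients: a unit moment at one end gives L/(3EI) there and L/(6EI) at the far end, so f₁₁ = f₂₂ = 2/EI and f₁₂ = f₂₁ = 1/EI.
Compatibility — zero rotation at each built-in end:
  2 M_A + 1 M_B = 393.1
  1 M_A + 2 M_B = 463.7
Solving the pair gives M_A = 107.5 kN·m and M_B = 178.1 kN·m (hogging).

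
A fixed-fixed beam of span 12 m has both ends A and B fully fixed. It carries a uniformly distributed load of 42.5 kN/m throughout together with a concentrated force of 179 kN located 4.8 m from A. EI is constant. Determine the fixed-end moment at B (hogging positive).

M_B = 716.2 kN·m

Release both end moments; the primary structure is a simply-supported span AB with redundants M_A and M_B.
Simple-span end rotations at A and B under the given loads:
  at A: UDL 42.5: wL³/(24EI) = 3060/EI
  at B: UDL 42.5: wL³/(24EI) = 3060/EI
  at A: point load 179 at a = 4.8: Pab(L + b)/(6LEI) = 1650/EI
  at B: point load 179 at a = 4.8: Pab(L + a)/(6LEI) = 1443/EI
  θ_A0 = 4710/EI,  θ_B0 = 4503/EI
Flexibility coefficients: a unit moment at one end gives L/(3EI) there and L/(6EI) at the far end, so f₁₁ = f₂₂ = 4/EI and f₁₂ = f₂₁ = 2/EI.
Compatibility — zero rotation at each built-in end:
  4 M_A + 2 M_B = 4710
  2 M_A + 4 M_B = 4503
Solving the pair gives M_A = 819.3 kN·m and M_B = 716.2 kN·m (hogging).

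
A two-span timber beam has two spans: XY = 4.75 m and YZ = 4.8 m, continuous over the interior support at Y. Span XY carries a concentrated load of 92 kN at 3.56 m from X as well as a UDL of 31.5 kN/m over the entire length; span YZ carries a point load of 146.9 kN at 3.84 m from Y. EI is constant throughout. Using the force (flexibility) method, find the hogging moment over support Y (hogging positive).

M_Y = 113.9 kN·m

Take M_Y as the redundant. Released structure: two simple spans XY and YZ with a hinge at Y.
Discontinuity in slope at Y on the released structure — sum the simple-span end rotations:
  span XY: point load 92 at a = 3.56: Pab(L + a)/(6LEI) = 113.6/EI
  span XY: UDL 31.5: wL³/(24EI) = 140.7/EI
  span YZ: point load 146.9 at a = 3.84: Pab(L + b)/(6LEI) = 108.3/EI
  relative rotation θ_0 = (254.3 + 108.3)/EI = 362.6/EI
A unit hogging moment at Y produces rotation L₁/(3EI) + L₂/(3EI) = 3.183/EI.
Compatibility: M_Y·(L₁+L₂)/(3EI) = θ_0, giving M_Y = 113.9 kN·m (hogging).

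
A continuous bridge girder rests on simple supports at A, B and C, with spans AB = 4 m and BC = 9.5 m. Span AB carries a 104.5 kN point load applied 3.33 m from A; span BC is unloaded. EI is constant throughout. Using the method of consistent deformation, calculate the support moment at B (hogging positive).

M_B = 15.82 kN·m

Release continuity at B by inserting a hinge; the redundant is the internal moment M_B. The primary structure is two simply-supported spans AB and BC.
Rotations at B on the released spans (each span's end-slope, ×1/EI):
  span AB: point load 104.5 at a = 3.33: Pab(L + a)/(6LEI) = 71.21/EI
  relative rotation θ_0 = (71.21 + 0)/EI = 71.21/EI
A unit hogging moment at B produces rotation L₁/(3EI) + L₂/(3EI) = 4.5/EI.
Slope continuity at B: θ_0 = M_B·4.5/EI, so M_B = 71.21/4.5 = 15.82 kN·m (hogging).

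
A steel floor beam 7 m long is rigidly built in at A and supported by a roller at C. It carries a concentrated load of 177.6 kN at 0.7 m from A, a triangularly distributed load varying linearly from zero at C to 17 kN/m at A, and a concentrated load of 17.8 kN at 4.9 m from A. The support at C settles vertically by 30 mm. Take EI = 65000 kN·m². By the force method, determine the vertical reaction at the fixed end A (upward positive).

Take the reaction at C as the redundant and release it; the primary structure is a cantilever fixed at A.
Deflection at C on the released cantilever, summing each load's contribution:
  point load 177.6 at a = 0.7: Pa²(3L − a)/(6EI) = 294.4/EI
  triangular load, peak 17 at the fixed end: w₀L⁴/(30EI) = 1361/EI
  point load 17.8 at a = 4.9: Pa²(3L − a)/(6EI) = 1147/EI
  δ_0 = 2802/EI
Tip deflection under a unit load at C: L³/(3EI) = 114.3/EI.
With EI = 65000 kN·m²: δ_0 = 0.043105 m and δ_{CC} = 0.001759 m/kN.
Compatibility — the beam at C must follow the support down by 0.03 m: δ_0 − R_C·δ_{CC} = 0.03, so R_C = (0.043105 − 0.03)/0.001759 = 7.45 kN.
Vertical equilibrium: R_A = ΣP − R_C = 254.9 − 7.45 = 247.4 kN.

R_A = 247.4 kN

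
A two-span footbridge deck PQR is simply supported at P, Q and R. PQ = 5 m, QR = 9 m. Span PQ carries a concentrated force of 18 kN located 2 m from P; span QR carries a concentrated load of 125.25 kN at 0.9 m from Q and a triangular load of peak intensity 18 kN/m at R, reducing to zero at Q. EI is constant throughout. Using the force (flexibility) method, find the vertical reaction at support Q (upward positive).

R_Q = 184.9 kN

Insert a hinge at Q; M_Q is the redundant, and each span becomes simply supported.
End slopes at the hinge Q, treating each span as simply supported:
  span PQ: point load 18 at a = 2: Pab(L + a)/(6LEI) = 25.2/EI
  span QR: point load 125.25 at a = 0.9: Pab(L + b)/(6LEI) = 289.1/EI
  span QR: triangular load, peak 18: 7w₀L³/(360EI) = 255.2/EI
  relative rotation θ_0 = (25.2 + 544.3)/EI = 569.5/EI
A unit hogging moment at Q produces rotation L₁/(3EI) + L₂/(3EI) = 4.667/EI.
Slope continuity at Q: θ_0 = M_Q·4.667/EI, so M_Q = 569.5/4.667 = 122 kN·m (hogging).
Span PQ, ΣM about P with M_Q applied at Q: R_Q^{PQ}·5 = 36 + 122, so R_Q^{PQ} = 31.61 kN and R_P = 18 − 31.61 = -13.61 kN.
Span QR, ΣM about R: R_Q^{QR}·9 = 1258 + 122, so R_Q^{QR} = 153.3 kN and R_R = 206.2 − 153.3 = 52.97 kN.
R_Q = 31.61 + 153.3 = 184.9 kN.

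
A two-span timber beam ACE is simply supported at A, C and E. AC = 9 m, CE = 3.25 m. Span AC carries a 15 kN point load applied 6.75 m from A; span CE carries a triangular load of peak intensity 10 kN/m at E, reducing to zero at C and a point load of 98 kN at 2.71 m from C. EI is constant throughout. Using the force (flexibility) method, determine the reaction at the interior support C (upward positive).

Insert a hinge at C; M_C is the redundant, and each span becomes simply supported.
Rotations at C on the released spans (each span's end-slope, ×1/EI):
  span AC: point load 15 at a = 6.75: Pab(L + a)/(6LEI) = 66.45/EI
  span CE: triangular load, peak 10: 7w₀L³/(360EI) = 6.675/EI
  span CE: point load 98 at a = 2.71: Pab(L + b)/(6LEI) = 27.87/EI
  relative rotation θ_0 = (66.45 + 34.55)/EI = 101/EI
A unit hogging moment at C produces rotation L₁/(3EI) + L₂/(3EI) = 4.083/EI.
Compatibility: M_C·(L₁+L₂)/(3EI) = θ_0, giving M_C = 24.73 kN·m (hogging).
Span AC, ΣM about A with M_C applied at C: R_C^{AC}·9 = 101.2 + 24.73, so R_C^{AC} = 14 kN and R_A = 15 − 14 = 1.002 kN.
Span CE, ΣM about E: R_C^{CE}·3.25 = 70.52 + 24.73, so R_C^{CE} = 29.31 kN and R_E = 114.2 − 29.31 = 84.94 kN.
R_C = 14 + 29.31 = 43.31 kN.

R_C = 43.31 kN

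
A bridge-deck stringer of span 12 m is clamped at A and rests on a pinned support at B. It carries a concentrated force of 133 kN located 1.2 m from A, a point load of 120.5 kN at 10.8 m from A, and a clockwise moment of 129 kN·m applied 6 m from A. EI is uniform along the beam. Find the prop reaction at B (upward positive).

R_B = 116.5 kN

Choose R_B as the redundant. The primary structure is the cantilever fixed at A.
Primary-structure tip deflection at B by superposition:
  point load 133 at a = 1.2: Pa²(3L − a)/(6EI) = 1111/EI
  point load 120.5 at a = 10.8: Pa²(3L − a)/(6EI) = 59032/EI
  clockwise couple 129 at a = 6: M₀a(2L − a)/(2EI) = 6966/EI
  δ_0 = 67108/EI
Flexibility coefficient — unit upward force at B: δ_{BB} = L³/(3EI) = 576/EI.
Compatibility at B: δ_0 − R_B·δ_{BB} = 0, so R_B = 67108/576 = 116.5 kN.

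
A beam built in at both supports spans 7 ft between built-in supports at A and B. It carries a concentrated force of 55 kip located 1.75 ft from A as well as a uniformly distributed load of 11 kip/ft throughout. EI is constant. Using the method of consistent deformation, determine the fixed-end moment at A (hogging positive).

Release both end moments; the primary structure is a simply-supported span AB with redundants M_A and M_B.
On the primary (simply-supported) span, the end slopes from the loading are:
  at A: point load 55 at a = 1.75: Pab(L + b)/(6LEI) = 147.4/EI
  at B: point load 55 at a = 1.75: Pab(L + a)/(6LEI) = 105.3/EI
  at A: UDL 11: wL³/(24EI) = 157.2/EI
  at B: UDL 11: wL³/(24EI) = 157.2/EI
  θ_A0 = 304.6/EI,  θ_B0 = 262.5/EI
Flexibility coefficients: a unit moment at one end gives L/(3EI) there and L/(6EI) at the far end, so f₁₁ = f₂₂ = 2.333/EI and f₁₂ = f₂₁ = 1.167/EI.
Compatibility — zero rotation at each built-in end:
  2.333 M_A + 1.167 M_B = 304.6
  1.167 M_A + 2.333 M_B = 262.5
Solving the pair gives M_A = 99.06 kip·ft and M_B = 62.96 kip·ft (hogging).

M_A = 99.06 kip·ft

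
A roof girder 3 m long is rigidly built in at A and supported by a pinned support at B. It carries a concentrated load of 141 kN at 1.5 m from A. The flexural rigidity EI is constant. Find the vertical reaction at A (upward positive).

R_A = 96.94 kN

Take the reaction at B as the redundant and release it; the primary structure is a cantilever fixed at A.
Free-end deflection of the primary structure under the applied loading (downward +):
  point load 141 at a = 1.5: Pa²(3L − a)/(6EI) = 396.6/EI
Flexibility coefficient — unit upward force at B: δ_{BB} = L³/(3EI) = 9/EI.
The prop prevents deflection at B: R_B = δ_0/δ_{BB} = 396.6/9 = 44.06 kN.
Vertical equilibrium: R_A = ΣP − R_B = 141 − 44.06 = 96.94 kN.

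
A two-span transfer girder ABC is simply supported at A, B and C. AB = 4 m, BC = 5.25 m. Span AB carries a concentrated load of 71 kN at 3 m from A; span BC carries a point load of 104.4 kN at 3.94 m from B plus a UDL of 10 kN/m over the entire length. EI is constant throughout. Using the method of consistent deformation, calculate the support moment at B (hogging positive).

M_B = 76.1 kN·m

Take M_B as the redundant. Released structure: two simple spans AB and BC with a hinge at B.
Rotations at B on the released spans (each span's end-slope, ×1/EI):
  span AB: point load 71 at a = 3: Pab(L + a)/(6LEI) = 62.12/EI
  span BC: point load 104.4 at a = 3.94: Pab(L + b)/(6LEI) = 112.2/EI
  span BC: UDL 10: wL³/(24EI) = 60.29/EI
  relative rotation θ_0 = (62.12 + 172.5)/EI = 234.6/EI
A unit hogging moment at B produces rotation L₁/(3EI) + L₂/(3EI) = 3.083/EI.
Slope continuity at B: θ_0 = M_B·3.083/EI, so M_B = 234.6/3.083 = 76.1 kN·m (hogging).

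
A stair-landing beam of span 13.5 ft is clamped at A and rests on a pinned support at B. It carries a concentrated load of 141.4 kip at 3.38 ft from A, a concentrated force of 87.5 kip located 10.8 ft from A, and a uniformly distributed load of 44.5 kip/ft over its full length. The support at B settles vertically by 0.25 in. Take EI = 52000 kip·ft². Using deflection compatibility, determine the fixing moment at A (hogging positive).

M_A = 1458 kip·ft

Choose R_B as the redundant. The primary structure is the cantilever fixed at A.
Primary-structure tip deflection at B by superposition:
  point load 141.4 at a = 3.38: Pa²(3L − a)/(6EI) = 9994/EI
  point load 87.5 at a = 10.8: Pa²(3L − a)/(6EI) = 50520/EI
  UDL 44.5: wL⁴/(8EI) = 184759/EI
  δ_0 = 245272/EI
Flexibility coefficient — unit upward force at B: δ_{BB} = L³/(3EI) = 820.1/EI.
With EI = 52000 kip·ft²: δ_0 = 4.7168 ft and δ_{BB} = 0.015772 ft/kip.
Compatibility — the beam at B must follow the support down by 0.02083 ft: δ_0 − R_B·δ_{BB} = 0.02083, so R_B = (4.7168 − 0.02083)/0.015772 = 297.7 kip.
Moment equilibrium about A: M_A = Σ(load moments about A) − R_B·L = 5478 − 297.7×13.5 = 1458 kip·ft.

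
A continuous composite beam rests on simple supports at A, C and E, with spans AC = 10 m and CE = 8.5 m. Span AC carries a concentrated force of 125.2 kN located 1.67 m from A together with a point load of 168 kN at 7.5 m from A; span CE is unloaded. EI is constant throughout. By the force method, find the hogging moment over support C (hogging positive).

Insert a hinge at C; M_C is the redundant, and each span becomes simply supported.
Discontinuity in slope at C on the released structure — sum the simple-span end rotations:
  span AC: point load 125.2 at a = 1.67: Pab(L + a)/(6LEI) = 338.8/EI
  span AC: point load 168 at a = 7.5: Pab(L + a)/(6LEI) = 918.8/EI
  relative rotation θ_0 = (1258 + 0)/EI = 1258/EI
A unit hogging moment at C produces rotation L₁/(3EI) + L₂/(3EI) = 6.167/EI.
Compatibility: M_C·(L₁+L₂)/(3EI) = θ_0, giving M_C = 203.9 kN·m (hogging).

M_C = 203.9 kN·m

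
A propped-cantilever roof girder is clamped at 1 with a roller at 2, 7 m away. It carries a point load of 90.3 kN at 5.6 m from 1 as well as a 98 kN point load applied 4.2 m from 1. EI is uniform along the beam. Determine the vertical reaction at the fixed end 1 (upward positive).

R_1 = 82.39 kN

Release the roller at 2. Primary structure: cantilever fixed at 1.
Downward deflection at the released point 2 due to the loads:
  point load 90.3 at a = 5.6: Pa²(3L − a)/(6EI) = 7268/EI
  point load 98 at a = 4.2: Pa²(3L − a)/(6EI) = 4840/EI
  δ_0 = 12109/EI
Tip deflection under a unit load at 2: L³/(3EI) = 114.3/EI.
Compatibility at 2: δ_0 − R_2·δ_{22} = 0, so R_2 = 12109/114.3 = 105.9 kN.
Vertical equilibrium: R_1 = ΣP − R_2 = 188.3 − 105.9 = 82.39 kN.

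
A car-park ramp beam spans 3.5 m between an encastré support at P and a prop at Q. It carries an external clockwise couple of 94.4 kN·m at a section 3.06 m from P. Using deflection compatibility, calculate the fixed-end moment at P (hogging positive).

M_P = -44.96 kN·m

Remove the prop at Q; the released (primary) structure is a cantilever built in at P.
Free-end deflection of the primary structure under the applied loading (downward +):
  clockwise couple 94.4 at a = 3.06: M₀a(2L − a)/(2EI) = 569.1/EI
Tip deflection under a unit load at Q: L³/(3EI) = 14.29/EI.
Compatibility at Q: δ_0 − R_Q·δ_{QQ} = 0, so R_Q = 569.1/14.29 = 39.82 kN.
Moment equilibrium about P: M_P = Σ(load moments about P) − R_Q·L = 94.4 − 39.82×3.5 = -44.96 kN·m.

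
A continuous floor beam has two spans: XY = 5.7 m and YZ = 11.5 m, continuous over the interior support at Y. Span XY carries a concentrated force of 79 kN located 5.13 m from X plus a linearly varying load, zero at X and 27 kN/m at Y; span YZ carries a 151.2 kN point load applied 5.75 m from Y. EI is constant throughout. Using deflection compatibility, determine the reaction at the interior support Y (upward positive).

Take M_Y as the redundant. Released structure: two simple spans XY and YZ with a hinge at Y.
Discontinuity in slope at Y on the released structure — sum the simple-span end rotations:
  span XY: point load 79 at a = 5.13: Pab(L + a)/(6LEI) = 73.15/EI
  span XY: triangular load, peak 27: w₀L³/(45EI) = 111.1/EI
  span YZ: point load 151.2 at a = 5.75: Pab(L + b)/(6LEI) = 1250/EI
  relative rotation θ_0 = (184.3 + 1250)/EI = 1434/EI
A unit hogging moment at Y produces rotation L₁/(3EI) + L₂/(3EI) = 5.733/EI.
Slope continuity at Y: θ_0 = M_Y·5.733/EI, so M_Y = 1434/5.733 = 250.1 kN·m (hogging).
Span XY, ΣM about X with M_Y applied at Y: R_Y^{XY}·5.7 = 697.7 + 250.1, so R_Y^{XY} = 166.3 kN and R_X = 155.9 − 166.3 = -10.33 kN.
Span YZ, ΣM about Z: R_Y^{YZ}·11.5 = 869.4 + 250.1, so R_Y^{YZ} = 97.35 kN and R_Z = 151.2 − 97.35 = 53.85 kN.
R_Y = 166.3 + 97.35 = 263.6 kN.

R_Y = 263.6 kN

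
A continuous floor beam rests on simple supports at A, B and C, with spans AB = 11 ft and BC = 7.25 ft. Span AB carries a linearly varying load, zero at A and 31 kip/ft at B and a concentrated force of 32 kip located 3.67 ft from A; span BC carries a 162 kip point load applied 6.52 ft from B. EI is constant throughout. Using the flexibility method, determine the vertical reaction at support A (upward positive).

R_A = 59.48 kip

Release continuity at B by inserting a hinge; the redundant is the internal moment M_B. The primary structure is two simply-supported spans AB and BC.
End slopes at the hinge B, treating each span as simply supported:
  span AB: triangular load, peak 31: w₀L³/(45EI) = 916.9/EI
  span AB: point load 32 at a = 3.67: Pab(L + a)/(6LEI) = 191.3/EI
  span BC: point load 162 at a = 6.52: Pab(L + b)/(6LEI) = 141.4/EI
  relative rotation θ_0 = (1108 + 141.4)/EI = 1250/EI
A unit hogging moment at B produces rotation L₁/(3EI) + L₂/(3EI) = 6.083/EI.
Compatibility: M_B·(L₁+L₂)/(3EI) = θ_0, giving M_B = 205.4 kip·ft (hogging).
Span AB, ΣM about A with M_B applied at B: R_B^{AB}·11 = 1368 + 205.4, so R_B^{AB} = 143 kip and R_A = 202.5 − 143 = 59.48 kip.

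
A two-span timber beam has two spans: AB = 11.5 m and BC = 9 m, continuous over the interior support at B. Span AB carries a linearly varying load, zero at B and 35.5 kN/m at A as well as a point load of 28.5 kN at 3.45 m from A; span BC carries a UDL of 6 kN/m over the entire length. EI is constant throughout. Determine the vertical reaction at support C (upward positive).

R_C = 4.178 kN

Insert a hinge at B; M_B is the redundant, and each span becomes simply supported.
Discontinuity in slope at B on the released structure — sum the simple-span end rotations:
  span AB: triangular load, peak 35.5: 7w₀L³/(360EI) = 1050/EI
  span AB: point load 28.5 at a = 3.45: Pab(L + a)/(6LEI) = 171.5/EI
  span BC: UDL 6: wL³/(24EI) = 182.2/EI
  relative rotation θ_0 = (1221 + 182.2)/EI = 1404/EI
A unit hogging moment at B produces rotation L₁/(3EI) + L₂/(3EI) = 6.833/EI.
Compatibility: M_B·(L₁+L₂)/(3EI) = θ_0, giving M_B = 205.4 kN·m (hogging).
Span BC, ΣM about C: R_B^{BC}·9 = 243 + 205.4, so R_B^{BC} = 49.82 kN and R_C = 54 − 49.82 = 4.178 kN.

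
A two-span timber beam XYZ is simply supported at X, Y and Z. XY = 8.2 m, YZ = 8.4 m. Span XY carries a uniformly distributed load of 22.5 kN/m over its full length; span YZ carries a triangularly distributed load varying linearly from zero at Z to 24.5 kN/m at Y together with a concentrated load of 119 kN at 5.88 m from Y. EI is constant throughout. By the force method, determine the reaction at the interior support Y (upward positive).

Insert a hinge at Y; M_Y is the redundant, and each span becomes simply supported.
End slopes at the hinge Y, treating each span as simply supported:
  span XY: UDL 22.5: wL³/(24EI) = 516.9/EI
  span YZ: triangular load, peak 24.5: w₀L³/(45EI) = 322.7/EI
  span YZ: point load 119 at a = 5.88: Pab(L + b)/(6LEI) = 382/EI
  relative rotation θ_0 = (516.9 + 704.7)/EI = 1222/EI
A unit hogging moment at Y produces rotation L₁/(3EI) + L₂/(3EI) = 5.533/EI.
Slope continuity at Y: θ_0 = M_Y·5.533/EI, so M_Y = 1222/5.533 = 220.8 kN·m (hogging).
Span XY, ΣM about X with M_Y applied at Y: R_Y^{XY}·8.2 = 756.5 + 220.8, so R_Y^{XY} = 119.2 kN and R_X = 184.5 − 119.2 = 65.33 kN.
Span YZ, ΣM about Z: R_Y^{YZ}·8.4 = 876.1 + 220.8, so R_Y^{YZ} = 130.6 kN and R_Z = 221.9 − 130.6 = 91.32 kN.
R_Y = 119.2 + 130.6 = 249.8 kN.

R_Y = 249.8 kN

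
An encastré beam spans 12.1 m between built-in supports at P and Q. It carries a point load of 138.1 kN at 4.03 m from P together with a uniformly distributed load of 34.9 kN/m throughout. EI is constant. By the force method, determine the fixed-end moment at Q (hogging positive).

M_Q = 549.4 kN·m

Take the two fixed-end moments M_P, M_Q as redundants; the released structure is the simple span PQ.
On the primary (simply-supported) span, the end slopes from the loading are:
  at P: point load 138.1 at a = 4.03: Pab(L + b)/(6LEI) = 1248/EI
  at Q: point load 138.1 at a = 4.03: Pab(L + a)/(6LEI) = 997.9/EI
  at P: UDL 34.9: wL³/(24EI) = 2576/EI
  at Q: UDL 34.9: wL³/(24EI) = 2576/EI
  θ_P0 = 3824/EI,  θ_Q0 = 3574/EI
Flexibility coefficients: a unit moment at one end gives L/(3EI) there and L/(6EI) at the far end, so f₁₁ = f₂₂ = 4.033/EI and f₁₂ = f₂₁ = 2.017/EI.
Compatibility — zero rotation at each built-in end:
  4.033 M_P + 2.017 M_Q = 3824
  2.017 M_P + 4.033 M_Q = 3574
Solving the pair gives M_P = 673.4 kN·m and M_Q = 549.4 kN·m (hogging).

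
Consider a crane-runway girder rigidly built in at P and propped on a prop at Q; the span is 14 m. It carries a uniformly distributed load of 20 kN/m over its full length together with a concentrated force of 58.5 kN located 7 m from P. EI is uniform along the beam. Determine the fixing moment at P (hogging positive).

Release the roller at Q. Primary structure: cantilever fixed at P.
Primary-structure tip deflection at Q by superposition:
  UDL 20: wL⁴/(8EI) = 96040/EI
  point load 58.5 at a = 7: Pa²(3L − a)/(6EI) = 16721/EI
  δ_0 = 112761/EI
Flexibility coefficient — unit upward force at Q: δ_{QQ} = L³/(3EI) = 914.7/EI.
Compatibility at Q: δ_0 − R_Q·δ_{QQ} = 0, so R_Q = 112761/914.7 = 123.3 kN.
Moment equilibrium about P: M_P = Σ(load moments about P) − R_Q·L = 2370 − 123.3×14 = 643.6 kN·m.

M_P = 643.6 kN·m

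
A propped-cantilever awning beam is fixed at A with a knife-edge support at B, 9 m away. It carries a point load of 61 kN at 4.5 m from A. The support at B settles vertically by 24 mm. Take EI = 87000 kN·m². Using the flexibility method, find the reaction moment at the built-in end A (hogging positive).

Remove the prop at B; the released (primary) structure is a cantilever built in at A.
Deflection at B on the released cantilever, summing each load's contribution:
  point load 61 at a = 4.5: Pa²(3L − a)/(6EI) = 4632/EI
Tip deflection under a unit load at B: L³/(3EI) = 243/EI.
With EI = 87000 kN·m²: δ_0 = 0.053244 m and δ_{BB} = 0.002793 m/kN.
Compatibility — the beam at B must follow the support down by 0.024 m: δ_0 − R_B·δ_{BB} = 0.024, so R_B = (0.053244 − 0.024)/0.002793 = 10.47 kN.
Moment equilibrium about A: M_A = Σ(load moments about A) − R_B·L = 274.5 − 10.47×9 = 180.3 kN·m.

M_A = 180.3 kN·m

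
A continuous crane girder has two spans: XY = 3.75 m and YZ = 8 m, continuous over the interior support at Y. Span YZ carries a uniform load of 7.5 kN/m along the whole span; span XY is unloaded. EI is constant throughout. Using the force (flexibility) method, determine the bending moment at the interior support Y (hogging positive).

Release continuity at Y by inserting a hinge; the redundant is the internal moment M_Y. The primary structure is two simply-supported spans XY and YZ.
End slopes at the hinge Y, treating each span as simply supported:
  span YZ: UDL 7.5: wL³/(24EI) = 160/EI
  relative rotation θ_0 = (0 + 160)/EI = 160/EI
A unit hogging moment at Y produces rotation L₁/(3EI) + L₂/(3EI) = 3.917/EI.
Slope continuity at Y: θ_0 = M_Y·3.917/EI, so M_Y = 160/3.917 = 40.85 kN·m (hogging).

M_Y = 40.85 kN·m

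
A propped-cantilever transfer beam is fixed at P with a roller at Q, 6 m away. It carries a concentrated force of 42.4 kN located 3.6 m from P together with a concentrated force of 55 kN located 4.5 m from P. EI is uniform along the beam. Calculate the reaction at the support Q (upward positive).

R_Q = 53.12 kN

Release the roller at Q. Primary structure: cantilever fixed at P.
Deflection at Q on the released cantilever, summing each load's contribution:
  point load 42.4 at a = 3.6: Pa²(3L − a)/(6EI) = 1319/EI
  point load 55 at a = 4.5: Pa²(3L − a)/(6EI) = 2506/EI
  δ_0 = 3825/EI
Flexibility coefficient — unit upward force at Q: δ_{QQ} = L³/(3EI) = 72/EI.
Compatibility at Q: δ_0 − R_Q·δ_{QQ} = 0, so R_Q = 3825/72 = 53.12 kN.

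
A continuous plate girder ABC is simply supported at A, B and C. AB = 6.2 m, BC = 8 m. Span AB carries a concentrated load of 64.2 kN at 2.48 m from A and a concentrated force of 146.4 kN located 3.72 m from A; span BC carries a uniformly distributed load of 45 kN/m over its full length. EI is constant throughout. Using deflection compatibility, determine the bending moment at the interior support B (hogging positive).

M_B = 308.1 kN·m

Take M_B as the redundant. Released structure: two simple spans AB and BC with a hinge at B.
End slopes at the hinge B, treating each span as simply supported:
  span AB: point load 64.2 at a = 2.48: Pab(L + a)/(6LEI) = 138.2/EI
  span AB: point load 146.4 at a = 3.72: Pab(L + a)/(6LEI) = 360.2/EI
  span BC: UDL 45: wL³/(24EI) = 960/EI
  relative rotation θ_0 = (498.4 + 960)/EI = 1458/EI
A unit hogging moment at B produces rotation L₁/(3EI) + L₂/(3EI) = 4.733/EI.
Compatibility: M_B·(L₁+L₂)/(3EI) = θ_0, giving M_B = 308.1 kN·m (hogging).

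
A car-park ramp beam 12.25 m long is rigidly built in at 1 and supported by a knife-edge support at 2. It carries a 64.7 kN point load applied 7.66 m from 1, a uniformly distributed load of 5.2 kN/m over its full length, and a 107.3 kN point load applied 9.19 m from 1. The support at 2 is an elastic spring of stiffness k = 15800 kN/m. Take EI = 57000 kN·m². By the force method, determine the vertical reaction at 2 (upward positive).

R_2 = 121.1 kN

Choose R_2 as the redundant. The primary structure is the cantilever fixed at 1.
Downward deflection at the released point 2 due to the loads:
  point load 64.7 at a = 7.66: Pa²(3L − a)/(6EI) = 18406/EI
  UDL 5.2: wL⁴/(8EI) = 14637/EI
  point load 107.3 at a = 9.19: Pa²(3L − a)/(6EI) = 41625/EI
  δ_0 = 74668/EI
Tip deflection under a unit load at 2: L³/(3EI) = 612.8/EI.
With EI = 57000 kN·m²: δ_0 = 1.31 m and δ_{22} = 0.01075 m/kN.
Compatibility — the spring shortens by R_2/k under the reaction it provides: δ_0 − R_2·δ_{22} = R_2/k. With 1/k = 0.000063 m/kN, R_2 = δ_0 / (δ_{22} + 1/k) = 1.31 / (0.01075 + 0.000063) = 121.1 kN.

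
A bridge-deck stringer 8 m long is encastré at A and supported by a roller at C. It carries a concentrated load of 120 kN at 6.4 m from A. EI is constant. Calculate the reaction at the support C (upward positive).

R_C = 84.48 kN

Take the reaction at C as the redundant and release it; the primary structure is a cantilever fixed at A.
Free-end deflection of the primary structure under the applied loading (downward +):
  point load 120 at a = 6.4: Pa²(3L − a)/(6EI) = 14418/EI
Flexibility coefficient — unit upward force at C: δ_{CC} = L³/(3EI) = 170.7/EI.
The prop prevents deflection at C: R_C = δ_0/δ_{CC} = 14418/170.7 = 84.48 kN.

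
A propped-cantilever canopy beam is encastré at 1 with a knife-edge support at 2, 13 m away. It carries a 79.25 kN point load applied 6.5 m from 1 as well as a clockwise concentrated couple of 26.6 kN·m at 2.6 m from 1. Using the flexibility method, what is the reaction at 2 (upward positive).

Take the reaction at 2 as the redundant and release it; the primary structure is a cantilever fixed at 1.
Free-end deflection of the primary structure under the applied loading (downward +):
  point load 79.25 at a = 6.5: Pa²(3L − a)/(6EI) = 18137/EI
  clockwise couple 26.6 at a = 2.6: M₀a(2L − a)/(2EI) = 809.2/EI
  δ_0 = 18946/EI
Flexibility coefficient — unit upward force at 2: δ_{22} = L³/(3EI) = 732.3/EI.
Compatibility at 2: δ_0 − R_2·δ_{22} = 0, so R_2 = 18946/732.3 = 25.87 kN.

R_2 = 25.87 kN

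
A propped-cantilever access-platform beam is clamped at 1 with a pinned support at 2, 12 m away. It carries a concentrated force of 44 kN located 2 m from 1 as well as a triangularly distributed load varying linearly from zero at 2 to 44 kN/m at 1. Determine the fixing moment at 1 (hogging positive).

Release the roller at 2. Primary structure: cantilever fixed at 1.
Free-end deflection of the primary structure under the applied loading (downward +):
  point load 44 at a = 2: Pa²(3L − a)/(6EI) = 997.3/EI
  triangular load, peak 44 at the fixed end: w₀L⁴/(30EI) = 30413/EI
  δ_0 = 31410/EI
Tip deflection under a unit load at 2: L³/(3EI) = 576/EI.
The prop prevents deflection at 2: R_2 = δ_0/δ_{22} = 31410/576 = 54.53 kN.
Moment equilibrium about 1: M_1 = Σ(load moments about 1) − R_2·L = 1144 − 54.53×12 = 489.6 kN·m.

M_1 = 489.6 kN·m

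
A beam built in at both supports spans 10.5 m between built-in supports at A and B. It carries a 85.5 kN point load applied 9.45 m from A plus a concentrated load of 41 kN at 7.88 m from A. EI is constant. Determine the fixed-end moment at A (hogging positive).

Release both end moments; the primary structure is a simply-supported span AB with redundants M_A and M_B.
End rotations of the released simple span under the applied load (×1/EI):
  at A: point load 85.5 at a = 9.45: Pab(L + b)/(6LEI) = 155.5/EI
  at B: point load 85.5 at a = 9.45: Pab(L + a)/(6LEI) = 268.7/EI
  at A: point load 41 at a = 7.88: Pab(L + b)/(6LEI) = 176.3/EI
  at B: point load 41 at a = 7.88: Pab(L + a)/(6LEI) = 247/EI
  θ_A0 = 331.8/EI,  θ_B0 = 515.6/EI
Flexibility coefficients: a unit moment at one end gives L/(3EI) there and L/(6EI) at the far end, so f₁₁ = f₂₂ = 3.5/EI and f₁₂ = f₂₁ = 1.75/EI.
Compatibility — zero rotation at each built-in end:
  3.5 M_A + 1.75 M_B = 331.8
  1.75 M_A + 3.5 M_B = 515.6
Solving the pair gives M_A = 28.2 kN·m and M_B = 133.2 kN·m (hogging).

M_A = 28.2 kN·m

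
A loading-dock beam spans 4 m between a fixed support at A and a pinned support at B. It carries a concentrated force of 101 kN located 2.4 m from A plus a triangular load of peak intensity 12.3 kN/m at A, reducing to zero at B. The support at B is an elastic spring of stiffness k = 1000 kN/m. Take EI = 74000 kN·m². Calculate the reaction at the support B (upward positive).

R_B = 10.86 kN

Remove the prop at B; the released (primary) structure is a cantilever built in at A.
Downward deflection at the released point B due to the loads:
  point load 101 at a = 2.4: Pa²(3L − a)/(6EI) = 930.8/EI
  triangular load, peak 12.3 at the fixed end: w₀L⁴/(30EI) = 105/EI
  δ_0 = 1036/EI
Tip deflection under a unit load at B: L³/(3EI) = 21.33/EI.
With EI = 74000 kN·m²: δ_0 = 0.013997 m and δ_{BB} = 0.000288 m/kN.
Compatibility — the spring shortens by R_B/k under the reaction it provides: δ_0 − R_B·δ_{BB} = R_B/k. With 1/k = 0.001 m/kN, R_B = δ_0 / (δ_{BB} + 1/k) = 0.013997 / (0.000288 + 0.001) = 10.86 kN.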